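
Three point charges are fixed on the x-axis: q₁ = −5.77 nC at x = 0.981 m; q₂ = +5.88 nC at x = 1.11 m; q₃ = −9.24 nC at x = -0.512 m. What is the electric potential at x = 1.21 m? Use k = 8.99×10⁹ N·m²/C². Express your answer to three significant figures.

The total potential is the scalar sum of each charge's contribution, V = Σ kqᵢ/rᵢ.
Distances from the field point to each charge: r₁ = 0.229 m, r₂ = 0.100 m, r₃ = 1.72 m.
V = k[(-5.77×10⁻⁹)/(0.229) + (5.88×10⁻⁹)/(0.100) + (-9.24×10⁻⁹)/(1.72)] = 254 V.

254 V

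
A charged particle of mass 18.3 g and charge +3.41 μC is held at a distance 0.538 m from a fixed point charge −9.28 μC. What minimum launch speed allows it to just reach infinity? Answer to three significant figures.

To just escape, total mechanical energy must reach zero at infinity: ½mv²_min + U = 0, so ½mv²_min = −U = |kQq|/r.
|U| = |kQq|/r = (8.99×10⁹ N·m²/C²)(9.28×10⁻⁶)(3.41×10⁻⁶)/(0.538) = 0.529 J.
v_min = √(2|U|/m) = √(2·0.529/0.0183) = 7.60 m/s.

7.60 m/s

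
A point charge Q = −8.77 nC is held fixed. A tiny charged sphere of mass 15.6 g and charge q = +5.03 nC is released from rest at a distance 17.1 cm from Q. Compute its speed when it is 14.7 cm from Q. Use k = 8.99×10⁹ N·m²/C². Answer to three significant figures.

Only the electrostatic force acts, so mechanical energy is conserved: ½mv² = U₁ − U₂ = kQq(1/r₁ − 1/r₂).
U₁ − U₂ = (8.99×10⁹ N·m²/C²)(-8.77×10⁻⁹ C)(5.03×10⁻⁹ C)(1/0.171 − 1/0.147) = 3.79×10⁻⁷ J.
v = √(2·3.79×10⁻⁷/0.0156) = 6.97×10⁻³ m/s.

6.97×10⁻³ m/s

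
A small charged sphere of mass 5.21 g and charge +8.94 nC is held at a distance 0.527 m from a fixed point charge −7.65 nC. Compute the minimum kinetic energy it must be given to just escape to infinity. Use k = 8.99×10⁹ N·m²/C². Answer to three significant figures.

1.17×10⁻⁶ J

To just escape, total mechanical energy must reach zero at infinity: ½mv²_min + U = 0, so ½mv²_min = −U = |kQq|/r.
|U| = |kQq|/r = (8.99×10⁹ N·m²/C²)(7.65×10⁻⁹)(8.94×10⁻⁹)/(0.527) = 1.17×10⁻⁶ J.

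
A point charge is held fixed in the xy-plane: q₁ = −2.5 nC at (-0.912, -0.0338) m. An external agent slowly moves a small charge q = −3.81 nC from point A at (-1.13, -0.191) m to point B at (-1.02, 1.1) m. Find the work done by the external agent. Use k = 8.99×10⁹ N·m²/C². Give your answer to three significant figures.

-2.43×10⁻⁷ J

For quasistatic motion the external work equals the change in potential energy: W_ext = qΔV = q(V_B − V_A).
At A: distance to the source charge is 0.269 m; V_A = kq₁/r = -83.6 V.
At B: distance to the source charge is 1.14 m; V_B = kq₁/r = -19.7 V.
ΔV = V_B − V_A = 63.9 V.
W_ext = qΔV = (-3.81×10⁻⁹ C)(63.9 V) = -2.43×10⁻⁷ J.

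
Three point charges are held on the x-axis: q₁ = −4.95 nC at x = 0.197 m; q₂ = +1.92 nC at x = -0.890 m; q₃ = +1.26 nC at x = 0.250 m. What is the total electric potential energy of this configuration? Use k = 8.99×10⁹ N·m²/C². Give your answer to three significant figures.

-1.12×10⁻⁶ J

The assembly work is the sum of pairwise potential energies, U = Σ_{i<j} kqᵢqⱼ/rᵢⱼ.
Pair separations: r₁₂ = 1.09 m, r₁₃ = 0.0530 m, r₂₃ = 1.14 m.
U = (-7.86×10⁻⁸) + (-1.06×10⁻⁶) + (1.91×10⁻⁸) = -1.12×10⁻⁶ J.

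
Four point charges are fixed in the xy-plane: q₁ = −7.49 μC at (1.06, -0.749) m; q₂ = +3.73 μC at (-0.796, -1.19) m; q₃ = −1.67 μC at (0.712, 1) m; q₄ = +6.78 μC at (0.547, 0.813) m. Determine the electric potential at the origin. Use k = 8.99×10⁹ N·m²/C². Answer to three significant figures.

2.15×10⁴ V

The total potential is the scalar sum of each charge's contribution, V = Σ kqᵢ/rᵢ.
Distances from the field point to each charge: r₁ = 1.30 m, r₂ = 1.43 m, r₃ = 1.23 m, r₄ = 0.980 m.
V = k[(-7.49×10⁻⁶)/(1.30) + (3.73×10⁻⁶)/(1.43) + (-1.67×10⁻⁶)/(1.23) + (6.78×10⁻⁶)/(0.980)] = 2.15×10⁴ V.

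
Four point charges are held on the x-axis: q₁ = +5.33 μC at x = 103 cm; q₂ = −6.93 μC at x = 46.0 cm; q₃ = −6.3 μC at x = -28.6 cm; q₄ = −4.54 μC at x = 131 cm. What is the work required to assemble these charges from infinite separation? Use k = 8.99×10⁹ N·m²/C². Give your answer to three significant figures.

The work to assemble the configuration equals its total potential energy, U = Σ kqᵢqⱼ/rᵢⱼ over all pairs.
Pair separations: r₁₂ = 0.570 m, r₁₃ = 1.32 m, r₁₄ = 0.280 m, r₂₃ = 0.746 m, r₂₄ = 0.850 m, r₃₄ = 1.60 m.
Summing all 6 pair terms gives U = -0.569 J.

-0.569 J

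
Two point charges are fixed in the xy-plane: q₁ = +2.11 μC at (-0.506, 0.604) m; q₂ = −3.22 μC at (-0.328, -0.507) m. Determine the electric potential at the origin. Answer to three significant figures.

The total potential is the scalar sum of each charge's contribution, V = Σ kqᵢ/rᵢ.
Distances from the field point to each charge: r₁ = 0.788 m, r₂ = 0.604 m.
V = k[(2.11×10⁻⁶)/(0.788) + (-3.22×10⁻⁶)/(0.604)] = -2.39×10⁴ V.

-2.39×10⁴ V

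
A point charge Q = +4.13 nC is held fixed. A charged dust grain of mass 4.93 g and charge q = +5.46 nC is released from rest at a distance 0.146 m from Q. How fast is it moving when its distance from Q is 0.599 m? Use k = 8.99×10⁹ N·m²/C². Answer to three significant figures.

0.0206 m/s

Only the electrostatic force acts, so mechanical energy is conserved: ½mv² = U₁ − U₂ = kQq(1/r₁ − 1/r₂).
U₁ − U₂ = (8.99×10⁹ N·m²/C²)(4.13×10⁻⁹ C)(5.46×10⁻⁹ C)(1/0.146 − 1/0.599) = 1.05×10⁻⁶ J.
v = √(2·1.05×10⁻⁶/4.93×10⁻³) = 0.0206 m/s.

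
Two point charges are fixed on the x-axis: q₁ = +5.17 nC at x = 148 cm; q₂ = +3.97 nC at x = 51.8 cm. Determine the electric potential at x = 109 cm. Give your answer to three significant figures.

182 V

Electric potential is a scalar, so the contributions from each charge add algebraically: V = Σ kqᵢ/rᵢ.
Distances from the field point to each charge: r₁ = 0.390 m, r₂ = 0.572 m.
V = k[(5.17×10⁻⁹)/(0.390) + (3.97×10⁻⁹)/(0.572)] = 182 V.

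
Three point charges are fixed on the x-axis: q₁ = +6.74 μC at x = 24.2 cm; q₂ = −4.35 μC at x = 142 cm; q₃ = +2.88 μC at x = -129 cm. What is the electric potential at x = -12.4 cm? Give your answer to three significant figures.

The total potential is the scalar sum of each charge's contribution, V = Σ kqᵢ/rᵢ.
Distances from the field point to each charge: r₁ = 0.366 m, r₂ = 1.54 m, r₃ = 1.17 m.
V = k[(6.74×10⁻⁶)/(0.366) + (-4.35×10⁻⁶)/(1.54) + (2.88×10⁻⁶)/(1.17)] = 1.62×10⁵ V.

1.62×10⁵ V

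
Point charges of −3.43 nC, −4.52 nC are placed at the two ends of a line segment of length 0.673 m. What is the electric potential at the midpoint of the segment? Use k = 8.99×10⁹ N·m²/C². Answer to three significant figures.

Electric potential is a scalar, so the contributions from each charge add algebraically: V = Σ kqᵢ/rᵢ.
Each charge is 0.337 m from the midpoint.
V = k[(-3.43×10⁻⁹)/(0.337) + (-4.52×10⁻⁹)/(0.337)] = -212 V.

-212 V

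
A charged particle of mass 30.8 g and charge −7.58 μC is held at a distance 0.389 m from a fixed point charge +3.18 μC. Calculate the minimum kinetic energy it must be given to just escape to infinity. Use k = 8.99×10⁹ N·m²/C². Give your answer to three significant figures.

0.557 J

To just escape, total mechanical energy must reach zero at infinity: ½mv²_min + U = 0, so ½mv²_min = −U = |kQq|/r.
|U| = |kQq|/r = (8.99×10⁹ N·m²/C²)(3.18×10⁻⁶)(7.58×10⁻⁶)/(0.389) = 0.557 J.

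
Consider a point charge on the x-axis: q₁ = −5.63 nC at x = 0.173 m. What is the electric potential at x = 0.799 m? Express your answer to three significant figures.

-80.9 V

The total potential is the scalar sum of each charge's contribution, V = Σ kqᵢ/rᵢ.
V = k[(-5.63×10⁻⁹)/(0.626)] = -80.9 V.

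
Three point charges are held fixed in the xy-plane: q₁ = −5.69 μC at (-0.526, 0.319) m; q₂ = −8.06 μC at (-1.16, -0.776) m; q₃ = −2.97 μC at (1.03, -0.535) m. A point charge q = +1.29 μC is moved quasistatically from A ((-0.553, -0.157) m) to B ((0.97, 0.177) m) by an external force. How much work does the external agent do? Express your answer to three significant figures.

0.135 J

For quasistatic motion the external work equals the change in potential energy: W_ext = qΔV = q(V_B − V_A).
At A: distances to the source charges are 0.477 m, 0.867 m, 1.63 m; V_A = Σ kqᵢ/rᵢ = -2.07×10⁵ V.
At B: distances to the source charges are 1.50 m, 2.33 m, 0.715 m; V_B = Σ kqᵢ/rᵢ = -1.02×10⁵ V.
ΔV = V_B − V_A = 1.05×10⁵ V.
W_ext = qΔV = (1.29×10⁻⁶ C)(1.05×10⁵ V) = 0.135 J.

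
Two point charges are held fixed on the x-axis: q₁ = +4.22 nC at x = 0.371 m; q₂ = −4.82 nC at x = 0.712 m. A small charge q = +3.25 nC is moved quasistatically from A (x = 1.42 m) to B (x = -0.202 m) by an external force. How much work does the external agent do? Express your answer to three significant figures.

1.42×10⁻⁷ J

For quasistatic motion the external work equals the change in potential energy: W_ext = qΔV = q(V_B − V_A).
At A: distances to the source charges are 1.05 m, 0.708 m; V_A = Σ kqᵢ/rᵢ = -25.0 V.
At B: distances to the source charges are 0.573 m, 0.914 m; V_B = Σ kqᵢ/rᵢ = 18.8 V.
ΔV = V_B − V_A = 43.8 V.
W_ext = qΔV = (3.25×10⁻⁹ C)(43.8 V) = 1.42×10⁻⁷ J.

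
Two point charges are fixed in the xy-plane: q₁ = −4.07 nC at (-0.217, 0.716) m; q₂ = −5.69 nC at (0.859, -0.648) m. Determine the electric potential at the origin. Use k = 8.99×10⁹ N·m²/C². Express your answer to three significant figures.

-96.4 V

The total potential is the scalar sum of each charge's contribution, V = Σ kqᵢ/rᵢ.
Distances from the field point to each charge: r₁ = 0.748 m, r₂ = 1.08 m.
V = k[(-4.07×10⁻⁹)/(0.748) + (-5.69×10⁻⁹)/(1.08)] = -96.4 V.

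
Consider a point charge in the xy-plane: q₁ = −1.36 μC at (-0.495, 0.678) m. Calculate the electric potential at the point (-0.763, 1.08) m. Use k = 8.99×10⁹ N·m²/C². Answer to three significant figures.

-2.53×10⁴ V

The total potential is the scalar sum of each charge's contribution, V = Σ kqᵢ/rᵢ.
Distances from the field point to each charge: r₁ = 0.483 m.
V = k[(-1.36×10⁻⁶)/(0.483)] = -2.53×10⁴ V.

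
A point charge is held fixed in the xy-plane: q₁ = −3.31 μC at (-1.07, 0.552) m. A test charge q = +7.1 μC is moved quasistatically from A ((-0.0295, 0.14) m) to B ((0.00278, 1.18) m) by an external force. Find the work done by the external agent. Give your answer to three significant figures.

0.0188 J

For quasistatic motion the external work equals the change in potential energy: W_ext = qΔV = q(V_B − V_A).
At A: distance to the source charge is 1.12 m; V_A = kq₁/r = -2.66×10⁴ V.
At B: distance to the source charge is 1.24 m; V_B = kq₁/r = -2.39×10⁴ V.
ΔV = V_B − V_A = 2650 V.
W_ext = qΔV = (7.10×10⁻⁶ C)(2650 V) = 0.0188 J.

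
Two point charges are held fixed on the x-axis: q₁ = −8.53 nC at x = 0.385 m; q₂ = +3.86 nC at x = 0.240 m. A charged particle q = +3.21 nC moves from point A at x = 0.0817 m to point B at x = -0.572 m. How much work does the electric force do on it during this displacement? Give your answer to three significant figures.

The work done by the electric force is W_field = −ΔU = −q(V_B − V_A) = q(V_A − V_B).
At A: distances to the source charges are 0.303 m, 0.158 m; V_A = Σ kqᵢ/rᵢ = -33.6 V.
At B: distances to the source charges are 0.957 m, 0.812 m; V_B = Σ kqᵢ/rᵢ = -37.4 V.
ΔV = V_B − V_A = -3.77 V.
W_field = −qΔV = −(3.21×10⁻⁹ C)(-3.77 V) = 1.21×10⁻⁸ J.

1.21×10⁻⁸ J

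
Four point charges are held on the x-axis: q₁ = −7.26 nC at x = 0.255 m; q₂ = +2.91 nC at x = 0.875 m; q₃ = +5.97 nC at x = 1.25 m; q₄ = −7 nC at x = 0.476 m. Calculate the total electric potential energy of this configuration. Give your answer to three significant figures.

8.41×10⁻⁷ J

The assembly work is the sum of pairwise potential energies, U = Σ_{i<j} kqᵢqⱼ/rᵢⱼ.
Pair separations: r₁₂ = 0.620 m, r₁₃ = 0.995 m, r₁₄ = 0.221 m, r₂₃ = 0.375 m, r₂₄ = 0.399 m, r₃₄ = 0.774 m.
Summing all 6 pair terms gives U = 8.41×10⁻⁷ J.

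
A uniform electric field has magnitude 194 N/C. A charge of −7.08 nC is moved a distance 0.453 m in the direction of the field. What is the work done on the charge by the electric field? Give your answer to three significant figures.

The potential change for a displacement 0.453 m in the direction of the field is ΔV = −Ed = -87.9 V.
W_field = −qΔV = -6.22×10⁻⁷ J.

-6.22×10⁻⁷ J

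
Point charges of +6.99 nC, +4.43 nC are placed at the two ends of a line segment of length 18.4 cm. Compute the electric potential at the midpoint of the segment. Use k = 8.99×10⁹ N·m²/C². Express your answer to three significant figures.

1120 V

The total potential is the scalar sum of each charge's contribution, V = Σ kqᵢ/rᵢ.
Each charge is 0.0920 m from the midpoint.
V = k[(6.99×10⁻⁹)/(0.0920) + (4.43×10⁻⁹)/(0.0920)] = 1120 V.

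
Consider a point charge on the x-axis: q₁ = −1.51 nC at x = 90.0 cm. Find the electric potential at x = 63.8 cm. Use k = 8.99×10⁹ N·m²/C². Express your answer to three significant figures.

The total potential is the scalar sum of each charge's contribution, V = Σ kqᵢ/rᵢ.
V = k[(-1.51×10⁻⁹)/(0.262)] = -51.8 V.

-51.8 V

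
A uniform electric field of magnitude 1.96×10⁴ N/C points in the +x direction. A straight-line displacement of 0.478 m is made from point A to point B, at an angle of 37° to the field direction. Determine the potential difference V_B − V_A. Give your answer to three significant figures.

-7480 V

Only the component of displacement along E changes the potential: ΔV = −E·d·cosθ.
ΔV = −(1.96×10⁴ V/m)(0.478 m)cos37° = -7480 V.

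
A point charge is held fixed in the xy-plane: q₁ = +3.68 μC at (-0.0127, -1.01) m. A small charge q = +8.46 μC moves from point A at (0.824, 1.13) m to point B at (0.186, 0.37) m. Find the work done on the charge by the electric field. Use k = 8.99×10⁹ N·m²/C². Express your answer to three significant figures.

The work done by the electric force is W_field = −ΔU = −q(V_B − V_A) = q(V_A − V_B).
At A: distance to the source charge is 2.30 m; V_A = kq₁/r = 1.44×10⁴ V.
At B: distance to the source charge is 1.39 m; V_B = kq₁/r = 2.37×10⁴ V.
ΔV = V_B − V_A = 9330 V.
W_field = −qΔV = −(8.46×10⁻⁶ C)(9330 V) = -0.0789 J.

-0.0789 J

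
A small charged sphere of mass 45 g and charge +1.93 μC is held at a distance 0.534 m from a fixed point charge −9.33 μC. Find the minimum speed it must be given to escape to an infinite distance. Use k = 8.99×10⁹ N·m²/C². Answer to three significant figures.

To just escape, total mechanical energy must reach zero at infinity: ½mv²_min + U = 0, so ½mv²_min = −U = |kQq|/r.
|U| = |kQq|/r = (8.99×10⁹ N·m²/C²)(9.33×10⁻⁶)(1.93×10⁻⁶)/(0.534) = 0.303 J.
v_min = √(2|U|/m) = √(2·0.303/0.0450) = 3.67 m/s.

3.67 m/s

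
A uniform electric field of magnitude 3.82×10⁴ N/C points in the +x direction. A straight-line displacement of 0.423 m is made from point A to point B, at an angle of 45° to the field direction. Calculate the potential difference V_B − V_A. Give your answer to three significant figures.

Only the component of displacement along E changes the potential: ΔV = −E·d·cosθ.
ΔV = −(3.82×10⁴ V/m)(0.423 m)cos45° = -1.14×10⁴ V.

-1.14×10⁴ V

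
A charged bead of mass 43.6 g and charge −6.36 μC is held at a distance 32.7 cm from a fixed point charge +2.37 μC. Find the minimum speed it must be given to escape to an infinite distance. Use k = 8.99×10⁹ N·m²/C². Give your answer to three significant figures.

To just escape, total mechanical energy must reach zero at infinity: ½mv²_min + U = 0, so ½mv²_min = −U = |kQq|/r.
|U| = |kQq|/r = (8.99×10⁹ N·m²/C²)(2.37×10⁻⁶)(6.36×10⁻⁶)/(0.327) = 0.414 J.
v_min = √(2|U|/m) = √(2·0.414/0.0436) = 4.36 m/s.

4.36 m/s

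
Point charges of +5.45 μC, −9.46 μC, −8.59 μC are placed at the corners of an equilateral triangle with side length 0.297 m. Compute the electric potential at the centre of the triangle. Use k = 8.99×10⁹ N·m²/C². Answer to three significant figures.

-6.61×10⁵ V

The total potential is the scalar sum of each charge's contribution, V = Σ kqᵢ/rᵢ.
The distance from each vertex to the centroid is a/√3 = 0.171 m.
V = k[(5.45×10⁻⁶)/(0.171) + (-9.46×10⁻⁶)/(0.171) + (-8.59×10⁻⁶)/(0.171)] = -6.61×10⁵ V.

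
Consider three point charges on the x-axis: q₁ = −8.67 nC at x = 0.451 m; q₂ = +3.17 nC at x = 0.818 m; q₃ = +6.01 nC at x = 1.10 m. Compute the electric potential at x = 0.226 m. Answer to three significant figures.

-236 V

Electric potential is a scalar, so the contributions from each charge add algebraically: V = Σ kqᵢ/rᵢ.
Distances from the field point to each charge: r₁ = 0.225 m, r₂ = 0.592 m, r₃ = 0.874 m.
V = k[(-8.67×10⁻⁹)/(0.225) + (3.17×10⁻⁹)/(0.592) + (6.01×10⁻⁹)/(0.874)] = -236 V.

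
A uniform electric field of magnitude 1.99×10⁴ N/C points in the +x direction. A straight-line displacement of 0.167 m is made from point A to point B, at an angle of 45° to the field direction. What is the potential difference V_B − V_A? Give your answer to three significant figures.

-2350 V

Only the component of displacement along E changes the potential: ΔV = −E·d·cosθ.
ΔV = −(1.99×10⁴ V/m)(0.167 m)cos45° = -2350 V.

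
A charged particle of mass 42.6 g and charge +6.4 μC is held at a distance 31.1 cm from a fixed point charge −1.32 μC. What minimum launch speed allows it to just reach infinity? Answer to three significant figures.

To just escape, total mechanical energy must reach zero at infinity: ½mv²_min + U = 0, so ½mv²_min = −U = |kQq|/r.
|U| = |kQq|/r = (8.99×10⁹ N·m²/C²)(1.32×10⁻⁶)(6.40×10⁻⁶)/(0.311) = 0.244 J.
v_min = √(2|U|/m) = √(2·0.244/0.0426) = 3.39 m/s.

3.39 m/s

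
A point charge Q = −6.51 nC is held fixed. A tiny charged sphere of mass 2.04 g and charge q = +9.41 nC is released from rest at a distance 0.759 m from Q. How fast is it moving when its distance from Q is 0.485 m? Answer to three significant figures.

0.0200 m/s

Only the electrostatic force acts, so mechanical energy is conserved: ½mv² = U₁ − U₂ = kQq(1/r₁ − 1/r₂).
U₁ − U₂ = (8.99×10⁹ N·m²/C²)(-6.51×10⁻⁹ C)(9.41×10⁻⁹ C)(1/0.759 − 1/0.485) = 4.10×10⁻⁷ J.
v = √(2·4.10×10⁻⁷/2.04×10⁻³) = 0.0200 m/s.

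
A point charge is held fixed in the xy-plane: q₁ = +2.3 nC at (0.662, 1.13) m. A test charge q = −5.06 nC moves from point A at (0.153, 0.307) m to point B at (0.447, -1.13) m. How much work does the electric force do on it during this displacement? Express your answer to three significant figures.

The work done by the electric force is W_field = −ΔU = −q(V_B − V_A) = q(V_A − V_B).
At A: distance to the source charge is 0.968 m; V_A = kq₁/r = 21.4 V.
At B: distance to the source charge is 2.27 m; V_B = kq₁/r = 9.11 V.
ΔV = V_B − V_A = -12.3 V.
W_field = −qΔV = −(-5.06×10⁻⁹ C)(-12.3 V) = -6.20×10⁻⁸ J.

-6.20×10⁻⁸ J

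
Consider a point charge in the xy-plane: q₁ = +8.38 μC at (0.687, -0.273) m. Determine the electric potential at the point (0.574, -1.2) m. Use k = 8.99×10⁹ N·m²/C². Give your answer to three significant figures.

8.07×10⁴ V

Electric potential is a scalar, so the contributions from each charge add algebraically: V = Σ kqᵢ/rᵢ.
Distances from the field point to each charge: r₁ = 0.934 m.
V = k[(8.38×10⁻⁶)/(0.934)] = 8.07×10⁴ V.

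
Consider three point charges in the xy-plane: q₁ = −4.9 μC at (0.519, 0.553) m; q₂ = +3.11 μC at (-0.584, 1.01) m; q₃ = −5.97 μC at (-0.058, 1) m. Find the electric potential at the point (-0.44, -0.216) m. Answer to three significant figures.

-5.53×10⁴ V

The total potential is the scalar sum of each charge's contribution, V = Σ kqᵢ/rᵢ.
Distances from the field point to each charge: r₁ = 1.23 m, r₂ = 1.23 m, r₃ = 1.27 m.
V = k[(-4.90×10⁻⁶)/(1.23) + (3.11×10⁻⁶)/(1.23) + (-5.97×10⁻⁶)/(1.27)] = -5.53×10⁴ V.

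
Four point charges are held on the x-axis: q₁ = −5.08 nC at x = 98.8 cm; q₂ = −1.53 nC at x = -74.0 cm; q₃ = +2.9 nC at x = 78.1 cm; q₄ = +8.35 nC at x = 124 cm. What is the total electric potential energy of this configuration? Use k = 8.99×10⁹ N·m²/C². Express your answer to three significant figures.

The work to assemble the configuration equals its total potential energy, U = Σ kqᵢqⱼ/rᵢⱼ over all pairs.
Pair separations: r₁₂ = 1.73 m, r₁₃ = 0.207 m, r₁₄ = 0.252 m, r₂₃ = 1.52 m, r₂₄ = 1.98 m, r₃₄ = 0.459 m.
Summing all 6 pair terms gives U = -1.72×10⁻⁶ J.

-1.72×10⁻⁶ J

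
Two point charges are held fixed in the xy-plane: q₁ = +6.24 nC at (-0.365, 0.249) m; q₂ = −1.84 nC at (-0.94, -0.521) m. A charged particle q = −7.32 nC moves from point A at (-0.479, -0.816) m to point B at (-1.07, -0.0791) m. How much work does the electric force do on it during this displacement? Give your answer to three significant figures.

1.03×10⁻⁷ J

The work done by the electric force is W_field = −ΔU = −q(V_B − V_A) = q(V_A − V_B).
At A: distances to the source charges are 1.07 m, 0.547 m; V_A = Σ kqᵢ/rᵢ = 22.2 V.
At B: distances to the source charges are 0.778 m, 0.461 m; V_B = Σ kqᵢ/rᵢ = 36.2 V.
ΔV = V_B − V_A = 14.1 V.
W_field = −qΔV = −(-7.32×10⁻⁹ C)(14.1 V) = 1.03×10⁻⁷ J.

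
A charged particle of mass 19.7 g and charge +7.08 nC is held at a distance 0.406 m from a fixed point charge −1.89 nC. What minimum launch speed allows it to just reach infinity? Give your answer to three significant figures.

5.48×10⁻³ m/s

To just escape, total mechanical energy must reach zero at infinity: ½mv²_min + U = 0, so ½mv²_min = −U = |kQq|/r.
|U| = |kQq|/r = (8.99×10⁹ N·m²/C²)(1.89×10⁻⁹)(7.08×10⁻⁹)/(0.406) = 2.96×10⁻⁷ J.
v_min = √(2|U|/m) = √(2·2.96×10⁻⁷/0.0197) = 5.48×10⁻³ m/s.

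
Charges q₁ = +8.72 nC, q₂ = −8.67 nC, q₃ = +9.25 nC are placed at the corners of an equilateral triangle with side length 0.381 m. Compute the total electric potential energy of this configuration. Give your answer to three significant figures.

The assembly work is the sum of pairwise potential energies, U = Σ_{i<j} kqᵢqⱼ/rᵢⱼ.
All three pair separations equal the side length, 0.381 m.
U = (-1.78×10⁻⁶) + (1.90×10⁻⁶) + (-1.89×10⁻⁶) = -1.77×10⁻⁶ J.

-1.77×10⁻⁶ J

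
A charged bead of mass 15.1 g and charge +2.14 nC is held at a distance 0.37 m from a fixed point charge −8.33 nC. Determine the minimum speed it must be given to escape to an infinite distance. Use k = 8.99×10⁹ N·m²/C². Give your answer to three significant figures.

7.57×10⁻³ m/s

To just escape, total mechanical energy must reach zero at infinity: ½mv²_min + U = 0, so ½mv²_min = −U = |kQq|/r.
|U| = |kQq|/r = (8.99×10⁹ N·m²/C²)(8.33×10⁻⁹)(2.14×10⁻⁹)/(0.370) = 4.33×10⁻⁷ J.
v_min = √(2|U|/m) = √(2·4.33×10⁻⁷/0.0151) = 7.57×10⁻³ m/s.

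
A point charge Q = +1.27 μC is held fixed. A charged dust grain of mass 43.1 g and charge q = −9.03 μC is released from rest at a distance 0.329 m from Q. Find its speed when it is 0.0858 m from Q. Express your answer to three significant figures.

Only the electrostatic force acts, so mechanical energy is conserved: ½mv² = U₁ − U₂ = kQq(1/r₁ − 1/r₂).
U₁ − U₂ = (8.99×10⁹ N·m²/C²)(1.27×10⁻⁶ C)(-9.03×10⁻⁶ C)(1/0.329 − 1/0.0858) = 0.888 J.
v = √(2·0.888/0.0431) = 6.42 m/s.

6.42 m/s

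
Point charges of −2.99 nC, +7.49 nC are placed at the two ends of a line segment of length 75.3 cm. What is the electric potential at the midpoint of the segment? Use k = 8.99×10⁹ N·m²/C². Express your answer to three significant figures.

107 V

The total potential is the scalar sum of each charge's contribution, V = Σ kqᵢ/rᵢ.
Each charge is 0.377 m from the midpoint.
V = k[(-2.99×10⁻⁹)/(0.377) + (7.49×10⁻⁹)/(0.377)] = 107 V.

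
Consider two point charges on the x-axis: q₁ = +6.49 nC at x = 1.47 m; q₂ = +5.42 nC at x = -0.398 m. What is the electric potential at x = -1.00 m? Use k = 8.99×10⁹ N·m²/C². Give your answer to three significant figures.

105 V

Electric potential is a scalar, so the contributions from each charge add algebraically: V = Σ kqᵢ/rᵢ.
Distances from the field point to each charge: r₁ = 2.47 m, r₂ = 0.602 m.
V = k[(6.49×10⁻⁹)/(2.47) + (5.42×10⁻⁹)/(0.602)] = 105 V.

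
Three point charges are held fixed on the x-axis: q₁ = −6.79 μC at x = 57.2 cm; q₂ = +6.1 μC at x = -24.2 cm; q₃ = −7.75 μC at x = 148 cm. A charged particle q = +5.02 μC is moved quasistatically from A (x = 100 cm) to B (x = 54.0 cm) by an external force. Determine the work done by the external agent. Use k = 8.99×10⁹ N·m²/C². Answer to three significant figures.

-8.37 J

For quasistatic motion the external work equals the change in potential energy: W_ext = qΔV = q(V_B − V_A).
At A: distances to the source charges are 0.428 m, 1.24 m, 0.480 m; V_A = Σ kqᵢ/rᵢ = -2.44×10⁵ V.
At B: distances to the source charges are 0.0320 m, 0.782 m, 0.940 m; V_B = Σ kqᵢ/rᵢ = -1.91×10⁶ V.
ΔV = V_B − V_A = -1.67×10⁶ V.
W_ext = qΔV = (5.02×10⁻⁶ C)(-1.67×10⁶ V) = -8.37 J.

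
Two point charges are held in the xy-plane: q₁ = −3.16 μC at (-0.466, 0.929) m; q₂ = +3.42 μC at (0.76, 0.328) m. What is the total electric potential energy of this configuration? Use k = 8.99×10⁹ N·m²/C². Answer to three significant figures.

-0.0712 J

The assembly work is the sum of pairwise potential energies, U = Σ_{i<j} kqᵢqⱼ/rᵢⱼ.
Pair separations: r₁₂ = 1.37 m.
U = (-0.0712) = -0.0712 J.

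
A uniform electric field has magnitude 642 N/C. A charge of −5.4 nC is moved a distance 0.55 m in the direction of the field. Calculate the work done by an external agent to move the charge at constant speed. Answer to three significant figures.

The potential change for a displacement 0.55 m in the direction of the field is ΔV = −Ed = -353 V.
W_ext = qΔV = 1.91×10⁻⁶ J.

1.91×10⁻⁶ J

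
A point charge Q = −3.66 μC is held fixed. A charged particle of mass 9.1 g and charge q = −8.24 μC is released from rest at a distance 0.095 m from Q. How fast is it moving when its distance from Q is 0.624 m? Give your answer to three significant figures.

23.1 m/s

Only the electrostatic force acts, so mechanical energy is conserved: ½mv² = U₁ − U₂ = kQq(1/r₁ − 1/r₂).
U₁ − U₂ = (8.99×10⁹ N·m²/C²)(-3.66×10⁻⁶ C)(-8.24×10⁻⁶ C)(1/0.0950 − 1/0.624) = 2.42 J.
v = √(2·2.42/9.10×10⁻³) = 23.1 m/s.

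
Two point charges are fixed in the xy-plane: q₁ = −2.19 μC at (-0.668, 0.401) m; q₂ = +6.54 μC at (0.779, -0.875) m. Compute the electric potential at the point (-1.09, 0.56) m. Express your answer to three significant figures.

-1.87×10⁴ V

The total potential is the scalar sum of each charge's contribution, V = Σ kqᵢ/rᵢ.
Distances from the field point to each charge: r₁ = 0.451 m, r₂ = 2.36 m.
V = k[(-2.19×10⁻⁶)/(0.451) + (6.54×10⁻⁶)/(2.36)] = -1.87×10⁴ V.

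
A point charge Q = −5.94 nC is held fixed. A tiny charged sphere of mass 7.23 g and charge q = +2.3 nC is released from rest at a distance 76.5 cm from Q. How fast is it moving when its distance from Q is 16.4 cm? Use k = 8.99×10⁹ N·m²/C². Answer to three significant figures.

0.0128 m/s

Only the electrostatic force acts, so mechanical energy is conserved: ½mv² = U₁ − U₂ = kQq(1/r₁ − 1/r₂).
U₁ − U₂ = (8.99×10⁹ N·m²/C²)(-5.94×10⁻⁹ C)(2.30×10⁻⁹ C)(1/0.765 − 1/0.164) = 5.88×10⁻⁷ J.
v = √(2·5.88×10⁻⁷/7.23×10⁻³) = 0.0128 m/s.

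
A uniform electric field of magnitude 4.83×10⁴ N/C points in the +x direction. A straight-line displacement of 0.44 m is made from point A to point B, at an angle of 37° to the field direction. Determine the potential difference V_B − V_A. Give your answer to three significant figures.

Only the component of displacement along E changes the potential: ΔV = −E·d·cosθ.
ΔV = −(4.83×10⁴ V/m)(0.440 m)cos37° = -1.70×10⁴ V.

-1.70×10⁴ V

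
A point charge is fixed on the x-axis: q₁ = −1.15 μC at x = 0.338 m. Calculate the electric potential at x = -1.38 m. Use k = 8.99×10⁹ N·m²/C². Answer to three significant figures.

Electric potential is a scalar, so the contributions from each charge add algebraically: V = Σ kqᵢ/rᵢ.
V = k[(-1.15×10⁻⁶)/(1.72)] = -6020 V.

-6020 V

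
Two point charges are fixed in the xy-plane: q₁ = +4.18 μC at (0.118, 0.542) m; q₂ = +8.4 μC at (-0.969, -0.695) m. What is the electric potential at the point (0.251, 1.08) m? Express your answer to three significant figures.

Electric potential is a scalar, so the contributions from each charge add algebraically: V = Σ kqᵢ/rᵢ.
Distances from the field point to each charge: r₁ = 0.554 m, r₂ = 2.15 m.
V = k[(4.18×10⁻⁶)/(0.554) + (8.40×10⁻⁶)/(2.15)] = 1.03×10⁵ V.

1.03×10⁵ V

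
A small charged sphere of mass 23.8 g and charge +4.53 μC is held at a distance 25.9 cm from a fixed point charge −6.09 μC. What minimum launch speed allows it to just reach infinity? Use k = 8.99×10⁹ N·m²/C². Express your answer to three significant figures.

To just escape, total mechanical energy must reach zero at infinity: ½mv²_min + U = 0, so ½mv²_min = −U = |kQq|/r.
|U| = |kQq|/r = (8.99×10⁹ N·m²/C²)(6.09×10⁻⁶)(4.53×10⁻⁶)/(0.259) = 0.958 J.
v_min = √(2|U|/m) = √(2·0.958/0.0238) = 8.97 m/s.

8.97 m/s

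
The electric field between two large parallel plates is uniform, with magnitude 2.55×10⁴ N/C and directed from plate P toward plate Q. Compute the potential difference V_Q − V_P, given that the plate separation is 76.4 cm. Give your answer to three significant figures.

In a uniform field, potential decreases in the direction of E: ΔV = −E·d for a displacement d parallel to E.
Going from P to Q is a displacement of 76.4 cm along the field, so V_Q − V_P = −Ed = -1.95×10⁴ V.

-1.95×10⁴ V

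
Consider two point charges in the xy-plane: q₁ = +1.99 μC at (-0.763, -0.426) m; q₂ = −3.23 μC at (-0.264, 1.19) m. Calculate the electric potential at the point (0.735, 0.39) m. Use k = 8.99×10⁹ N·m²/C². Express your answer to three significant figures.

-1.22×10⁴ V

The total potential is the scalar sum of each charge's contribution, V = Σ kqᵢ/rᵢ.
Distances from the field point to each charge: r₁ = 1.71 m, r₂ = 1.28 m.
V = k[(1.99×10⁻⁶)/(1.71) + (-3.23×10⁻⁶)/(1.28)] = -1.22×10⁴ V.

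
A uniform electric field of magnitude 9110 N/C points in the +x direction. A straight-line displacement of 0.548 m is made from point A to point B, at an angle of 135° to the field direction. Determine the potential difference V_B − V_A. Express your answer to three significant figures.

Only the component of displacement along E changes the potential: ΔV = −E·d·cosθ.
ΔV = −(9110 V/m)(0.548 m)cos135° = 3530 V.

3530 V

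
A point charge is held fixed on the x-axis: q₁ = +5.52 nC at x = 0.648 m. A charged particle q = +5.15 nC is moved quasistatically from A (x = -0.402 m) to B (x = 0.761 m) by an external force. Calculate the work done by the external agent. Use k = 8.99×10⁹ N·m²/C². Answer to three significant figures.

2.02×10⁻⁶ J

For quasistatic motion the external work equals the change in potential energy: W_ext = qΔV = q(V_B − V_A).
At A: distance to the source charge is 1.05 m; V_A = kq₁/r = 47.3 V.
At B: distance to the source charge is 0.113 m; V_B = kq₁/r = 439 V.
ΔV = V_B − V_A = 392 V.
W_ext = qΔV = (5.15×10⁻⁹ C)(392 V) = 2.02×10⁻⁶ J.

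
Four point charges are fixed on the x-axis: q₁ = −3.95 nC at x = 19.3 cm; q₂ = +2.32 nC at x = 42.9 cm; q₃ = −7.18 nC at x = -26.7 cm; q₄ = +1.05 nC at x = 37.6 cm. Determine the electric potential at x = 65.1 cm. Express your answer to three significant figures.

The total potential is the scalar sum of each charge's contribution, V = Σ kqᵢ/rᵢ.
Distances from the field point to each charge: r₁ = 0.458 m, r₂ = 0.222 m, r₃ = 0.918 m, r₄ = 0.275 m.
V = k[(-3.95×10⁻⁹)/(0.458) + (2.32×10⁻⁹)/(0.222) + (-7.18×10⁻⁹)/(0.918) + (1.05×10⁻⁹)/(0.275)] = -19.6 V.

-19.6 V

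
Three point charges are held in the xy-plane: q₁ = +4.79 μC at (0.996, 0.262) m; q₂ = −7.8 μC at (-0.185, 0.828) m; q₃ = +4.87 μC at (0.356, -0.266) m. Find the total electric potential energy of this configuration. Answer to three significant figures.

-0.284 J

The assembly work is the sum of pairwise potential energies, U = Σ_{i<j} kqᵢqⱼ/rᵢⱼ.
Pair separations: r₁₂ = 1.31 m, r₁₃ = 0.830 m, r₂₃ = 1.22 m.
U = (-0.256) + (0.253) + (-0.280) = -0.284 J.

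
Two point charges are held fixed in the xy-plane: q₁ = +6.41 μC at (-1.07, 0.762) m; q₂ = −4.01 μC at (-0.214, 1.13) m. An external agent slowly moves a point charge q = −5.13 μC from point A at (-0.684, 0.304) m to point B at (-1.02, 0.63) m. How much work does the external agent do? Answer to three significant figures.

-1.60 J

For quasistatic motion the external work equals the change in potential energy: W_ext = qΔV = q(V_B − V_A).
At A: distances to the source charges are 0.599 m, 0.950 m; V_A = Σ kqᵢ/rᵢ = 5.83×10⁴ V.
At B: distances to the source charges are 0.141 m, 0.948 m; V_B = Σ kqᵢ/rᵢ = 3.70×10⁵ V.
ΔV = V_B − V_A = 3.12×10⁵ V.
W_ext = qΔV = (-5.13×10⁻⁶ C)(3.12×10⁵ V) = -1.60 J.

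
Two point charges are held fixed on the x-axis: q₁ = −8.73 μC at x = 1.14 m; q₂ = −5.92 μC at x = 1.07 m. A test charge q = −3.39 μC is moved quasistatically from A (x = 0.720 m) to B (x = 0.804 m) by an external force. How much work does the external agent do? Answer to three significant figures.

For quasistatic motion the external work equals the change in potential energy: W_ext = qΔV = q(V_B − V_A).
At A: distances to the source charges are 0.420 m, 0.350 m; V_A = Σ kqᵢ/rᵢ = -3.39×10⁵ V.
At B: distances to the source charges are 0.336 m, 0.266 m; V_B = Σ kqᵢ/rᵢ = -4.34×10⁵ V.
ΔV = V_B − V_A = -9.47×10⁴ V.
W_ext = qΔV = (-3.39×10⁻⁶ C)(-9.47×10⁴ V) = 0.321 J.

0.321 J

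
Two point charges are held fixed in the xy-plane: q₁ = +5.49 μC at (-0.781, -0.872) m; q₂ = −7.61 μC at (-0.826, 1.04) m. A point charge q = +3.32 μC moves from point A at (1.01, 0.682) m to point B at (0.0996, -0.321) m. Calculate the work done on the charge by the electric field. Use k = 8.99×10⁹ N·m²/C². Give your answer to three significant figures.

-0.0721 J

The work done by the electric force is W_field = −ΔU = −q(V_B − V_A) = q(V_A − V_B).
At A: distances to the source charges are 2.37 m, 1.87 m; V_A = Σ kqᵢ/rᵢ = -1.58×10⁴ V.
At B: distances to the source charges are 1.04 m, 1.65 m; V_B = Σ kqᵢ/rᵢ = 5950 V.
ΔV = V_B − V_A = 2.17×10⁴ V.
W_field = −qΔV = −(3.32×10⁻⁶ C)(2.17×10⁴ V) = -0.0721 J.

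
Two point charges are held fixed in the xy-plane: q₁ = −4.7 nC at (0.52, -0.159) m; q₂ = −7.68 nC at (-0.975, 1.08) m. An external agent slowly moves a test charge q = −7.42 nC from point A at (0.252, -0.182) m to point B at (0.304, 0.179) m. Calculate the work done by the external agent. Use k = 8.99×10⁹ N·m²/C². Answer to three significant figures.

-3.48×10⁻⁷ J

For quasistatic motion the external work equals the change in potential energy: W_ext = qΔV = q(V_B − V_A).
At A: distances to the source charges are 0.269 m, 1.76 m; V_A = Σ kqᵢ/rᵢ = -196 V.
At B: distances to the source charges are 0.401 m, 1.56 m; V_B = Σ kqᵢ/rᵢ = -149 V.
ΔV = V_B − V_A = 46.8 V.
W_ext = qΔV = (-7.42×10⁻⁹ C)(46.8 V) = -3.48×10⁻⁷ J.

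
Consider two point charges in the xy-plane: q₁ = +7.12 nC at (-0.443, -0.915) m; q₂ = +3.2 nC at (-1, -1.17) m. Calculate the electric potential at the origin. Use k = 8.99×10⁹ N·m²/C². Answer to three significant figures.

The total potential is the scalar sum of each charge's contribution, V = Σ kqᵢ/rᵢ.
Distances from the field point to each charge: r₁ = 1.02 m, r₂ = 1.54 m.
V = k[(7.12×10⁻⁹)/(1.02) + (3.20×10⁻⁹)/(1.54)] = 81.7 V.

81.7 V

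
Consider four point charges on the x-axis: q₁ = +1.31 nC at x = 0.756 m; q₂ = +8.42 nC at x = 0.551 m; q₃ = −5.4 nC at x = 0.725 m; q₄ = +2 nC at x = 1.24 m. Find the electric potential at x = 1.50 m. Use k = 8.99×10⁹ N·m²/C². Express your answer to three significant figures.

102 V

The total potential is the scalar sum of each charge's contribution, V = Σ kqᵢ/rᵢ.
Distances from the field point to each charge: r₁ = 0.744 m, r₂ = 0.949 m, r₃ = 0.775 m, r₄ = 0.260 m.
V = k[(1.31×10⁻⁹)/(0.744) + (8.42×10⁻⁹)/(0.949) + (-5.40×10⁻⁹)/(0.775) + (2.00×10⁻⁹)/(0.260)] = 102 V.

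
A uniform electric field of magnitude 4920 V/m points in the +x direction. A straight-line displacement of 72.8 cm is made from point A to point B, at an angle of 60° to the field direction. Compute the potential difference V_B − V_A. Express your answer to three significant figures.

-1790 V

Only the component of displacement along E changes the potential: ΔV = −E·d·cosθ.
ΔV = −(4920 V/m)(0.728 m)cos60° = -1790 V.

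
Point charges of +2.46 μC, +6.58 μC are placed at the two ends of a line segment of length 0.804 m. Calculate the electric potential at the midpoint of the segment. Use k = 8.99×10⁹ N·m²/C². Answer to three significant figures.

2.02×10⁵ V

The total potential is the scalar sum of each charge's contribution, V = Σ kqᵢ/rᵢ.
Each charge is 0.402 m from the midpoint.
V = k[(2.46×10⁻⁶)/(0.402) + (6.58×10⁻⁶)/(0.402)] = 2.02×10⁵ V.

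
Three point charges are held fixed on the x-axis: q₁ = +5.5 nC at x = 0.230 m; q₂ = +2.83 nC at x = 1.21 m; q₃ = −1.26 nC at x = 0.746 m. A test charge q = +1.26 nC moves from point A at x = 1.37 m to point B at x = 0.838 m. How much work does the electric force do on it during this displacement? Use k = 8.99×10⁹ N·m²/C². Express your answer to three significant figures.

The work done by the electric force is W_field = −ΔU = −q(V_B − V_A) = q(V_A − V_B).
At A: distances to the source charges are 1.14 m, 0.160 m, 0.624 m; V_A = Σ kqᵢ/rᵢ = 184 V.
At B: distances to the source charges are 0.608 m, 0.372 m, 0.0920 m; V_B = Σ kqᵢ/rᵢ = 26.6 V.
ΔV = V_B − V_A = -158 V.
W_field = −qΔV = −(1.26×10⁻⁹ C)(-158 V) = 1.99×10⁻⁷ J.

1.99×10⁻⁷ J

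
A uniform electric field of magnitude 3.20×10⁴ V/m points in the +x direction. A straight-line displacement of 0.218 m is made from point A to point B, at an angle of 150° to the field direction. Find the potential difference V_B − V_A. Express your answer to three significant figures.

Only the component of displacement along E changes the potential: ΔV = −E·d·cosθ.
ΔV = −(3.20×10⁴ V/m)(0.218 m)cos150° = 6040 V.

6040 V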